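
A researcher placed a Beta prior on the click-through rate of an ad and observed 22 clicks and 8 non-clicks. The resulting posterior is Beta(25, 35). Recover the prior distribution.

Beta(3, 27)

A Beta(a, b) prior with s successes and f failures in binomial data gives a Beta(a+s, b+f) posterior.
Subtract the data counts: 25−22=3, 35−8=27.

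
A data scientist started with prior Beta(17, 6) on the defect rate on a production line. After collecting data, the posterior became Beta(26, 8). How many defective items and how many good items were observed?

A Beta(α, β) prior with s successes and f failures in binomial data gives a Beta(α+s, β+f) posterior.
So s = 26 − 17 = 9 and f = 8 − 6 = 2.

9 defective items and 2 good items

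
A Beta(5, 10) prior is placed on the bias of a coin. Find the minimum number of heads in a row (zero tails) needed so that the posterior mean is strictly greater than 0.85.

After k heads and 0 tails the posterior is Beta(5+k, 10), with mean (5+k)/(5+10+k).
Set (5+k)/(15+k) > 0.85 and solve: k > (0.85·15 − 5)/(1 − 0.85) = 51.667.
The smallest integer exceeding 51.667 is 52, and checking k=52: (57)/(67) = 0.8507 > 0.85.

k = 52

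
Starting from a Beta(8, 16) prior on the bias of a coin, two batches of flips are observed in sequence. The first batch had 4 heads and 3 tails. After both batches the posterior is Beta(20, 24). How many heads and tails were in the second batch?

8 heads and 5 tails

Because Beta–binomial updating is additive in the counts, the combined data contributed (α_post−α_prior, β_post−β_prior) successes and failures.
Total across both batches: 20−8=12 heads, 24−16=8 tails.
Subtract the first batch: 12−4=8 heads and 8−3=5 tails.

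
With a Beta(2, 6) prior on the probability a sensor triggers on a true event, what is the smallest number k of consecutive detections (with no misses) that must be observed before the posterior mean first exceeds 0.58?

k = 7

After k detections and 0 misses the posterior is Beta(2+k, 6), with mean (2+k)/(2+6+k).
Set (2+k)/(8+k) > 0.58 and solve: k > (0.58·8 − 2)/(1 − 0.58) = 6.286.
The smallest integer exceeding 6.286 is 7, and checking k=7: (9)/(15) = 0.6000 > 0.58.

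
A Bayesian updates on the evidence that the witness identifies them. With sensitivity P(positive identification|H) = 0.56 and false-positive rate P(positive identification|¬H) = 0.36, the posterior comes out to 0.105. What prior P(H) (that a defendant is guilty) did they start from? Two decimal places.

Bayes' rule in odds form gives O(H|E) = O(H)·[P(E|H)/P(E|¬H)], hence O(H) = O(H|E)/LR.
Posterior odds = 0.105/(1−0.105) = 0.1173. LR = 0.56/0.36 = 1.5556.
Prior odds = 0.1173/1.5556 = 0.0754, so P(H) = 0.0754/(1+0.0754) ≈ 0.07.

P(H) = 0.07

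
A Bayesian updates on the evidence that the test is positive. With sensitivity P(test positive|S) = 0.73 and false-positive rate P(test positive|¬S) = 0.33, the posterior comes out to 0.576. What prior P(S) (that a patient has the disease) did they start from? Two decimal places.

P(S) = 0.38

Bayes' rule in odds form gives O(S|E) = O(S)·[P(E|S)/P(E|¬S)], hence O(S) = O(S|E)/LR.
Posterior odds = 0.576/(1−0.576) = 1.3585. LR = 0.73/0.33 = 2.2121.
Prior odds = 1.3585/2.2121 = 0.6141, so P(S) = 0.6141/(1+0.6141) ≈ 0.38.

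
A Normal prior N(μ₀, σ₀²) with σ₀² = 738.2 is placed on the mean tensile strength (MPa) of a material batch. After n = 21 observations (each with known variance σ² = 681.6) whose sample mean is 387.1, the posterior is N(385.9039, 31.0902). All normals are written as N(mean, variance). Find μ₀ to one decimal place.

The posterior mean is a precision-weighted average: μ_n = (τ₀μ₀ + τ_data·x̄)/(τ₀+τ_data), with τ₀=1/σ₀² and τ_data=n/σ².
Here τ₀ = 1/738.2 = 0.001355 and τ_data = 21/681.6 = 0.030810, so τ_n = 0.032165.
Rearranging for μ₀: μ₀ = (μ_n·τ_n − τ_data·x̄)/τ₀ = (385.9039·0.032165 − 0.030810·387.1) / 0.001355 = 0.486048/0.001355 ≈ 358.7.

μ₀ = 358.7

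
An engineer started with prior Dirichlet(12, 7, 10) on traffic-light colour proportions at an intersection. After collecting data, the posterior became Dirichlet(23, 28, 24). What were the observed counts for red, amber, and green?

For a Dirichlet(α) prior with multinomial counts c, the posterior is Dirichlet(α + c) componentwise.
Counts are posterior − prior componentwise: 23−12=11, 28−7=21, 24−10=14.

counts (11, 21, 14)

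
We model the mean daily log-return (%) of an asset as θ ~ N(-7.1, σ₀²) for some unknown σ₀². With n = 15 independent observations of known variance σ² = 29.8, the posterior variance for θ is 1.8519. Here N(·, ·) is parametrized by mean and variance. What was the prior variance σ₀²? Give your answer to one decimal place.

σ₀² = 27.3

Posterior precision equals prior precision plus data precision: 1/σ_n² = 1/σ₀² + n/σ².
So 1/σ₀² = 1/1.8519 − 15/29.8 = 0.539986 − 0.503356 = 0.036630.
Hence σ₀² = 1/0.036630 ≈ 27.3.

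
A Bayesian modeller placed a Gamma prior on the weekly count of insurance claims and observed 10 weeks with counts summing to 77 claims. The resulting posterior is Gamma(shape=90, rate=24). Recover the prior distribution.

Gamma(shape=13, rate=14)

A Gamma(α, β) prior (rate parametrization) on a Poisson rate with n observations summing to S gives posterior Gamma(α+S, β+n).
So α = 90 − 77 = 13 and β = 24 − 10 = 14.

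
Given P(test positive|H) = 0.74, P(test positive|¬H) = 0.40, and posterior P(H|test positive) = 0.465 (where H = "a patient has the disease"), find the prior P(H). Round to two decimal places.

P(H) = 0.32

In odds form, posterior odds = prior odds × likelihood ratio, so prior odds = posterior odds ÷ LR.
Posterior odds = 0.465/(1−0.465) = 0.8692. LR = 0.74/0.40 = 1.8500.
Prior odds = 0.8692/1.8500 = 0.4698, so P(H) = 0.4698/(1+0.4698) ≈ 0.32.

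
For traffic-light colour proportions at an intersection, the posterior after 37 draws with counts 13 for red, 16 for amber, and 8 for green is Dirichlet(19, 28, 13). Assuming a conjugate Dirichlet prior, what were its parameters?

For a Dirichlet(α) prior with multinomial counts c, the posterior is Dirichlet(α + c) componentwise.
Subtract each count from the matching posterior parameter: 19−13=6, 28−16=12, 13−8=5.

Dirichlet(6, 12, 5)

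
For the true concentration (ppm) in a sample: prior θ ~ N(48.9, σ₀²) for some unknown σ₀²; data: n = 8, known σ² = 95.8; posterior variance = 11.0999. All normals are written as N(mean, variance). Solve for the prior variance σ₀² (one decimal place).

Posterior precision equals prior precision plus data precision: 1/σ_n² = 1/σ₀² + n/σ².
So 1/σ₀² = 1/11.0999 − 8/95.8 = 0.090091 − 0.083507 = 0.006584.
Hence σ₀² = 1/0.006584 ≈ 151.9.

σ₀² = 151.9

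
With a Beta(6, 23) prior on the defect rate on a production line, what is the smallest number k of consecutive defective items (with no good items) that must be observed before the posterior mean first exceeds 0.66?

k = 39

After k defective items and 0 good items the posterior is Beta(6+k, 23), with mean (6+k)/(6+23+k).
Set (6+k)/(29+k) > 0.66 and solve: k > (0.66·29 − 6)/(1 − 0.66) = 38.647.
The smallest integer exceeding 38.647 is 39, and checking k=39: (45)/(68) = 0.6618 > 0.66.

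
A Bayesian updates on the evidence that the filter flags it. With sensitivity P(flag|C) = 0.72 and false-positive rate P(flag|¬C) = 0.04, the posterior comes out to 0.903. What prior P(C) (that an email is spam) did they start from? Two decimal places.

P(C) = 0.34

In odds form, posterior odds = prior odds × likelihood ratio, so prior odds = posterior odds ÷ LR.
Posterior odds = 0.903/(1−0.903) = 9.3093. LR = 0.72/0.04 = 18.0000.
Prior odds = 9.3093/18.0000 = 0.5172, so P(C) = 0.5172/(1+0.5172) ≈ 0.34.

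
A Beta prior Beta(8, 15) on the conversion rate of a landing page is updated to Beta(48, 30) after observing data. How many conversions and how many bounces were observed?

Under Beta–binomial conjugacy the posterior parameters are (a+s, b+f).
Match parameters: s=48−8=40, f=30−15=15.

40 conversions and 15 bounces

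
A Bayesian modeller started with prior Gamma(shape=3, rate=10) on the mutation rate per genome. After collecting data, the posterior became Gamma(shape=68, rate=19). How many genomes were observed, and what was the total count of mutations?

A Gamma(α, β) prior (rate parametrization) on a Poisson rate with n observations summing to S gives posterior Gamma(α+S, β+n).
Matching: Σxᵢ = 68 − 3 = 65 and n = 19 − 10 = 9.

n = 9 genomes with total 65 mutations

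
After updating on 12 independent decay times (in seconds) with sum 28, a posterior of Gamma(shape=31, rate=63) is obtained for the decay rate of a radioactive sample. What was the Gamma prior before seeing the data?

For an exponential likelihood with a Gamma(α, β) prior on the rate, n observations with total T give posterior Gamma(α+n, β+T).
So α = 31 − 12 = 19 and β = 63 − 28 = 35.

Gamma(shape=19, rate=35)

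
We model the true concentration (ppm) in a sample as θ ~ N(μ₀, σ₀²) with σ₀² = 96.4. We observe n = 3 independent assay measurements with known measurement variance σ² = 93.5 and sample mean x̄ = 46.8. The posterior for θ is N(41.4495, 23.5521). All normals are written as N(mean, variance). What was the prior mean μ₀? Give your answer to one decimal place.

μ₀ = 24.9

The posterior mean is a precision-weighted average: μ_n = (τ₀μ₀ + τ_data·x̄)/(τ₀+τ_data), with τ₀=1/σ₀² and τ_data=n/σ².
Here τ₀ = 1/96.4 = 0.010373 and τ_data = 3/93.5 = 0.032086, so τ_n = 0.042459.
Rearranging for μ₀: μ₀ = (μ_n·τ_n − τ_data·x̄)/τ₀ = (41.4495·0.042459 − 0.032086·46.8) / 0.010373 = 0.258280/0.010373 ≈ 24.9.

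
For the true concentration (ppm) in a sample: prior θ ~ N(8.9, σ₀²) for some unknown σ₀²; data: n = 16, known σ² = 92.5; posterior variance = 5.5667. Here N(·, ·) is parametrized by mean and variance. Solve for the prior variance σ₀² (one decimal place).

σ₀² = 150.0

For the Normal–Normal model with known σ², precisions add: τ_n = τ₀ + n/σ².
So 1/σ₀² = 1/5.5667 − 16/92.5 = 0.179640 − 0.172973 = 0.006667.
Hence σ₀² = 1/0.006667 ≈ 150.0.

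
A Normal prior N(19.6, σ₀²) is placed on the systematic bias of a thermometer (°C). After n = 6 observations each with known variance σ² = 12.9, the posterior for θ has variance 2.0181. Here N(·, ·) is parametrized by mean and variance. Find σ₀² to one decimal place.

Posterior precision equals prior precision plus data precision: 1/σ_n² = 1/σ₀² + n/σ².
So 1/σ₀² = 1/2.0181 − 6/12.9 = 0.495516 − 0.465116 = 0.030400.
Hence σ₀² = 1/0.030400 ≈ 32.9.

σ₀² = 32.9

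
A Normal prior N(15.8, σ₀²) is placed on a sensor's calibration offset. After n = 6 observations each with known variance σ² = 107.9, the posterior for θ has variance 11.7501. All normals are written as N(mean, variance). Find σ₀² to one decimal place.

Posterior precision equals prior precision plus data precision: 1/σ_n² = 1/σ₀² + n/σ².
So 1/σ₀² = 1/11.7501 − 6/107.9 = 0.085106 − 0.055607 = 0.029499.
Hence σ₀² = 1/0.029499 ≈ 33.9.

σ₀² = 33.9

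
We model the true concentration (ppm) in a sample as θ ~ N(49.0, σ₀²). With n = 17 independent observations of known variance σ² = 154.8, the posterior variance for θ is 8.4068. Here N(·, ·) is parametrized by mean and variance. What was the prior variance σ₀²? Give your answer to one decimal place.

σ₀² = 109.5

Posterior precision equals prior precision plus data precision: 1/σ_n² = 1/σ₀² + n/σ².
So 1/σ₀² = 1/8.4068 − 17/154.8 = 0.118951 − 0.109819 = 0.009132.
Hence σ₀² = 1/0.009132 ≈ 109.5.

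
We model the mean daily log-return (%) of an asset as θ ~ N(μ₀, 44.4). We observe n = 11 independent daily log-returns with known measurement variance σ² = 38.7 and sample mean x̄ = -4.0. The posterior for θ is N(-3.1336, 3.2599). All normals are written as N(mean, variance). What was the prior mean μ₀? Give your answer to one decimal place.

The posterior mean is a precision-weighted average: μ_n = (τ₀μ₀ + τ_data·x̄)/(τ₀+τ_data), with τ₀=1/σ₀² and τ_data=n/σ².
Here τ₀ = 1/44.4 = 0.022523 and τ_data = 11/38.7 = 0.284238, so τ_n = 0.306761.
Rearranging for μ₀: μ₀ = (μ_n·τ_n − τ_data·x̄)/τ₀ = (-3.1336·0.306761 − 0.284238·-4.0) / 0.022523 = 0.175686/0.022523 ≈ 7.8.

μ₀ = 7.8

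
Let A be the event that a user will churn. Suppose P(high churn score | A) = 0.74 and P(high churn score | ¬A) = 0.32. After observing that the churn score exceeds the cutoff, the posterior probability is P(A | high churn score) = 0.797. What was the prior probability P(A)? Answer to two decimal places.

P(A) = 0.63

Bayes' rule in odds form gives O(A|E) = O(A)·[P(E|A)/P(E|¬A)], hence O(A) = O(A|E)/LR.
Posterior odds = 0.797/(1−0.797) = 3.9261. LR = 0.74/0.32 = 2.3125.
Prior odds = 3.9261/2.3125 = 1.6978, so P(A) = 1.6978/(1+1.6978) ≈ 0.63.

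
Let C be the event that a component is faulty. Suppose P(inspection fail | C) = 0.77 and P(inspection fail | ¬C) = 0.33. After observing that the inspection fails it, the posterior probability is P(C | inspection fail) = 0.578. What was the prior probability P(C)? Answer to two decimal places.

P(C) = 0.37

In odds form, posterior odds = prior odds × likelihood ratio, so prior odds = posterior odds ÷ LR.
Posterior odds = 0.578/(1−0.578) = 1.3697. LR = 0.77/0.33 = 2.3333.
Prior odds = 1.3697/2.3333 = 0.5870, so P(C) = 0.5870/(1+0.5870) ≈ 0.37.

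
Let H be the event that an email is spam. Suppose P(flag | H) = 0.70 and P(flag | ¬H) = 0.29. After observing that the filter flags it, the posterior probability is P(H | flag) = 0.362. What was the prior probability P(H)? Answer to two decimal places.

Bayes' rule in odds form gives O(H|E) = O(H)·[P(E|H)/P(E|¬H)], hence O(H) = O(H|E)/LR.
Posterior odds = 0.362/(1−0.362) = 0.5674. LR = 0.70/0.29 = 2.4138.
Prior odds = 0.5674/2.4138 = 0.2351, so P(H) = 0.2351/(1+0.2351) ≈ 0.19.

P(H) = 0.19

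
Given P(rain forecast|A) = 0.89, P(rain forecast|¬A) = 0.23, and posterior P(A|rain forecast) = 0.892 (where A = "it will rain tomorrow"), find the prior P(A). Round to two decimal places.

P(A) = 0.68

In odds form, posterior odds = prior odds × likelihood ratio, so prior odds = posterior odds ÷ LR.
Posterior odds = 0.892/(1−0.892) = 8.2593. LR = 0.89/0.23 = 3.8696.
Prior odds = 8.2593/3.8696 = 2.1344, so P(A) = 2.1344/(1+2.1344) ≈ 0.68.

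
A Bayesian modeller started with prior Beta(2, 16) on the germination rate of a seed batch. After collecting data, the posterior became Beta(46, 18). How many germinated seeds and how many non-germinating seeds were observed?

Under Beta–binomial conjugacy the posterior parameters are (a+s, b+f).
Match parameters: s=46−2=44, f=18−16=2.

44 germinated seeds and 2 non-germinating seeds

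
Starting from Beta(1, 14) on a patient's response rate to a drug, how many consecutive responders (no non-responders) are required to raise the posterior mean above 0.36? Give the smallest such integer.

After k responders and 0 non-responders the posterior is Beta(1+k, 14), with mean (1+k)/(1+14+k).
Set (1+k)/(15+k) > 0.36 and solve: k > (0.36·15 − 1)/(1 − 0.36) = 6.875.
The smallest integer exceeding 6.875 is 7, and checking k=7: (8)/(22) = 0.3636 > 0.36.

k = 7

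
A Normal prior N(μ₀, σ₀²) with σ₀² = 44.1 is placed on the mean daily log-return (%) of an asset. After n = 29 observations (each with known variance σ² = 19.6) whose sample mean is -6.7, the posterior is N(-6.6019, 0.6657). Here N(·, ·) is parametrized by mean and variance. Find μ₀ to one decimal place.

μ₀ = -0.2

With known observation variance, the Normal–Normal posterior has precision τ_n = τ₀ + n/σ² and mean μ_n = (τ₀μ₀ + (n/σ²)x̄)/τ_n.
Here τ₀ = 1/44.1 = 0.022676 and τ_data = 29/19.6 = 1.479592, so τ_n = 1.502268.
Rearranging for μ₀: μ₀ = (μ_n·τ_n − τ_data·x̄)/τ₀ = (-6.6019·1.502268 − 1.479592·-6.7) / 0.022676 = -0.004557/0.022676 ≈ -0.2.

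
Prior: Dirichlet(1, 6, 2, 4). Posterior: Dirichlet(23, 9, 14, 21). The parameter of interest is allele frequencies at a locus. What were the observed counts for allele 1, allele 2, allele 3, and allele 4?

For a Dirichlet(α) prior with multinomial counts c, the posterior is Dirichlet(α + c) componentwise.
Counts are posterior − prior componentwise: 23−1=22, 9−6=3, 14−2=12, 21−4=17.

counts (22, 3, 12, 17)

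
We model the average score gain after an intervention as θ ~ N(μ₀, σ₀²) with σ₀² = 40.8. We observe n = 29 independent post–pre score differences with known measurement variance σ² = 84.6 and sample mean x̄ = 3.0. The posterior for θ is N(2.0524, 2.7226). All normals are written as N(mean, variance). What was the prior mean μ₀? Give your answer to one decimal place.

With known observation variance, the Normal–Normal posterior has precision τ_n = τ₀ + n/σ² and mean μ_n = (τ₀μ₀ + (n/σ²)x̄)/τ_n.
Here τ₀ = 1/40.8 = 0.024510 and τ_data = 29/84.6 = 0.342790, so τ_n = 0.367300.
Rearranging for μ₀: μ₀ = (μ_n·τ_n − τ_data·x̄)/τ₀ = (2.0524·0.367300 − 0.342790·3.0) / 0.024510 = -0.274523/0.024510 ≈ -11.2.

μ₀ = -11.2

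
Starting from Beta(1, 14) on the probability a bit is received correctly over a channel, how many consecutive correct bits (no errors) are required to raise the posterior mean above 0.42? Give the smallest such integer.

After k correct bits and 0 errors the posterior is Beta(1+k, 14), with mean (1+k)/(1+14+k).
Set (1+k)/(15+k) > 0.42 and solve: k > (0.42·15 − 1)/(1 − 0.42) = 9.138.
The smallest integer exceeding 9.138 is 10.

k = 10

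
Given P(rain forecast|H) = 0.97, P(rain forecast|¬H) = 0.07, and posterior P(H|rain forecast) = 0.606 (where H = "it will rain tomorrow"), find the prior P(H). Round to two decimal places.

In odds form, posterior odds = prior odds × likelihood ratio, so prior odds = posterior odds ÷ LR.
Posterior odds = 0.606/(1−0.606) = 1.5381. LR = 0.97/0.07 = 13.8571.
Prior odds = 1.5381/13.8571 = 0.1110, so P(H) = 0.1110/(1+0.1110) ≈ 0.10.

P(H) = 0.10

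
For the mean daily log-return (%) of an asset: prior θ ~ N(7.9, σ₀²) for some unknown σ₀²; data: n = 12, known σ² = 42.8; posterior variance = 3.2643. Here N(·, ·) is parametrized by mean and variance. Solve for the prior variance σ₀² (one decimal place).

σ₀² = 38.5

For the Normal–Normal model with known σ², precisions add: τ_n = τ₀ + n/σ².
So 1/σ₀² = 1/3.2643 − 12/42.8 = 0.306344 − 0.280374 = 0.025970.
Hence σ₀² = 1/0.025970 ≈ 38.5.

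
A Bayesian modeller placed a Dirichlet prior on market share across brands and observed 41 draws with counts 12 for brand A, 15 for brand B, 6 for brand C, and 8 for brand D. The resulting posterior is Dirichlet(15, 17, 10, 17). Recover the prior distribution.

Dirichlet(3, 2, 4, 9)

For a Dirichlet(α) prior with multinomial counts c, the posterior is Dirichlet(α + c) componentwise.
Subtract each count from the matching posterior parameter: 15−12=3, 17−15=2, 10−6=4, 17−8=9.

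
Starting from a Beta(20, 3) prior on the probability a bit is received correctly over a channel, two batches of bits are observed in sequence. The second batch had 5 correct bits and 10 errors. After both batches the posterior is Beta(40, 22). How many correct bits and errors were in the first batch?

Because Beta–binomial updating is additive in the counts, the combined data contributed (α_post−α_prior, β_post−β_prior) successes and failures.
Total across both batches: 40−20=20 correct bits, 22−3=19 errors.
Subtract the second batch: 20−5=15 correct bits and 19−10=9 errors.

15 correct bits and 9 errors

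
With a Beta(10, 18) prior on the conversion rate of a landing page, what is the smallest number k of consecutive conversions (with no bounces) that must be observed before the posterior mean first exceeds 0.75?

After k conversions and 0 bounces the posterior is Beta(10+k, 18), with mean (10+k)/(10+18+k).
Set (10+k)/(28+k) > 0.75 and solve: k > (0.75·28 − 10)/(1 − 0.75) = 44.000.
The smallest integer exceeding 44.000 is 45, and checking k=45: (55)/(73) = 0.7534 > 0.75.

k = 45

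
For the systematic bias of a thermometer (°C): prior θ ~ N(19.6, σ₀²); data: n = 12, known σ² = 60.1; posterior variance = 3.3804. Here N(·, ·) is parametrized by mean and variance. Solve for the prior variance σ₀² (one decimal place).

σ₀² = 10.4

For the Normal–Normal model with known σ², precisions add: τ_n = τ₀ + n/σ².
So 1/σ₀² = 1/3.3804 − 12/60.1 = 0.295823 − 0.199667 = 0.096156.
Hence σ₀² = 1/0.096156 ≈ 10.4.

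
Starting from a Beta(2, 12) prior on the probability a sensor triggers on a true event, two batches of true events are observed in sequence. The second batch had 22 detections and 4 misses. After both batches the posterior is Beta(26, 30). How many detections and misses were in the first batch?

Because Beta–binomial updating is additive in the counts, the combined data contributed (α_post−α_prior, β_post−β_prior) successes and failures.
Total across both batches: 26−2=24 detections, 30−12=18 misses.
Subtract the second batch: 24−22=2 detections and 18−4=14 misses.

2 detections and 14 misses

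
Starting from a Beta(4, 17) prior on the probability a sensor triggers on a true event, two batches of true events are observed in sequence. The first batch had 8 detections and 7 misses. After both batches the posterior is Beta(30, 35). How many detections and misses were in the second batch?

18 detections and 11 misses

Sequential conjugate updates are equivalent to a single update on the pooled data, so total successes = posterior α − prior α and total failures = posterior β − prior β.
Total across both batches: 30−4=26 detections, 35−17=18 misses.
Subtract the first batch: 26−8=18 detections and 18−7=11 misses.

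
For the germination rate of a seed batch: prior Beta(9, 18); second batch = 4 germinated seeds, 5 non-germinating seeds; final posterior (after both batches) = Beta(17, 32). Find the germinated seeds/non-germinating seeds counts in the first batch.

4 germinated seeds and 9 non-germinating seeds

Because Beta–binomial updating is additive in the counts, the combined data contributed (α_post−α_prior, β_post−β_prior) successes and failures.
Total across both batches: 17−9=8 germinated seeds, 32−18=14 non-germinating seeds.
Subtract the second batch: 8−4=4 germinated seeds and 14−5=9 non-germinating seeds.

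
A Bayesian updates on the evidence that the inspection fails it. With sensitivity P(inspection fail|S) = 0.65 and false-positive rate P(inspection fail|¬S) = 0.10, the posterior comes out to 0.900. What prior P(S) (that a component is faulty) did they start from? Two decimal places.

P(S) = 0.58

Bayes' rule in odds form gives O(S|E) = O(S)·[P(E|S)/P(E|¬S)], hence O(S) = O(S|E)/LR.
Posterior odds = 0.900/(1−0.900) = 9.0000. LR = 0.65/0.10 = 6.5000.
Prior odds = 9.0000/6.5000 = 1.3846, so P(S) = 1.3846/(1+1.3846) ≈ 0.58.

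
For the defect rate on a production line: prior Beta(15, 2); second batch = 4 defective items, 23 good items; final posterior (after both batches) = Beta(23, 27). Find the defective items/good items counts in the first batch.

Sequential conjugate updates are equivalent to a single update on the pooled data, so total successes = posterior α − prior α and total failures = posterior β − prior β.
Total across both batches: 23−15=8 defective items, 27−2=25 good items.
Subtract the second batch: 8−4=4 defective items and 25−23=2 good items.

4 defective items and 2 good items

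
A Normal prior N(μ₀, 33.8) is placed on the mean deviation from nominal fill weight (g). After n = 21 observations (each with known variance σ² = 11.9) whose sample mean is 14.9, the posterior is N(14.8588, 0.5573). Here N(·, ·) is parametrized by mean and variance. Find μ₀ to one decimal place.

μ₀ = 12.4

With known observation variance, the Normal–Normal posterior has precision τ_n = τ₀ + n/σ² and mean μ_n = (τ₀μ₀ + (n/σ²)x̄)/τ_n.
Here τ₀ = 1/33.8 = 0.029586 and τ_data = 21/11.9 = 1.764706, so τ_n = 1.794292.
Rearranging for μ₀: μ₀ = (μ_n·τ_n − τ_data·x̄)/τ₀ = (14.8588·1.794292 − 1.764706·14.9) / 0.029586 = 0.366907/0.029586 ≈ 12.4.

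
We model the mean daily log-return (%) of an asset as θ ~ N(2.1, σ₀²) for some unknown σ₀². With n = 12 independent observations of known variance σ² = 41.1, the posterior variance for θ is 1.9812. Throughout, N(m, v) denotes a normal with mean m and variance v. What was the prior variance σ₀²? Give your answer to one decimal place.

σ₀² = 4.7

For the Normal–Normal model with known σ², precisions add: τ_n = τ₀ + n/σ².
So 1/σ₀² = 1/1.9812 − 12/41.1 = 0.504745 − 0.291971 = 0.212774.
Hence σ₀² = 1/0.212774 ≈ 4.7.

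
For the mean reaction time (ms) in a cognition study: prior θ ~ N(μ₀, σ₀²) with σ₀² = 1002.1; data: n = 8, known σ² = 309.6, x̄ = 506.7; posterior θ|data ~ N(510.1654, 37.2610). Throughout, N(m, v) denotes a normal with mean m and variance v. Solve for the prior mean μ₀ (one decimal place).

μ₀ = 599.9

With known observation variance, the Normal–Normal posterior has precision τ_n = τ₀ + n/σ² and mean μ_n = (τ₀μ₀ + (n/σ²)x̄)/τ_n.
Here τ₀ = 1/1002.1 = 0.000998 and τ_data = 8/309.6 = 0.025840, so τ_n = 0.026838.
Rearranging for μ₀: μ₀ = (μ_n·τ_n − τ_data·x̄)/τ₀ = (510.1654·0.026838 − 0.025840·506.7) / 0.000998 = 0.598691/0.000998 ≈ 599.9.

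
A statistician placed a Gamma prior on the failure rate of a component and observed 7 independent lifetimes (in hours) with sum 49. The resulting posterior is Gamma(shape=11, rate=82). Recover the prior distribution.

Gamma(shape=4, rate=33)

Gamma–exponential conjugacy: posterior shape = α + n, posterior rate = β + Σtᵢ.
So α = 11 − 7 = 4 and β = 82 − 49 = 33.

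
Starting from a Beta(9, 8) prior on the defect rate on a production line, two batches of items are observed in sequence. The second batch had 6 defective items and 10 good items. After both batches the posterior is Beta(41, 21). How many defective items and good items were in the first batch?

26 defective items and 3 good items

Sequential conjugate updates are equivalent to a single update on the pooled data, so total successes = posterior α − prior α and total failures = posterior β − prior β.
Total across both batches: 41−9=32 defective items, 21−8=13 good items.
Subtract the second batch: 32−6=26 defective items and 13−10=3 good items.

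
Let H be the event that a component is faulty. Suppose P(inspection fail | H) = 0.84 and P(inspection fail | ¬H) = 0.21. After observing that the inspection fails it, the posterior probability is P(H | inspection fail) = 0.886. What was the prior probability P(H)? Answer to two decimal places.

P(H) = 0.66

Bayes' rule in odds form gives O(H|E) = O(H)·[P(E|H)/P(E|¬H)], hence O(H) = O(H|E)/LR.
Posterior odds = 0.886/(1−0.886) = 7.7719. LR = 0.84/0.21 = 4.0000.
Prior odds = 7.7719/4.0000 = 1.9430, so P(H) = 1.9430/(1+1.9430) ≈ 0.66.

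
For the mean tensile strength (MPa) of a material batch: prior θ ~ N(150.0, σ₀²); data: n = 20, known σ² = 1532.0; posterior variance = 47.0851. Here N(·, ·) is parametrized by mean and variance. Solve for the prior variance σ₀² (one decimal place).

Posterior precision equals prior precision plus data precision: 1/σ_n² = 1/σ₀² + n/σ².
So 1/σ₀² = 1/47.0851 − 20/1532.0 = 0.021238 − 0.013055 = 0.008183.
Hence σ₀² = 1/0.008183 ≈ 122.2.

σ₀² = 122.2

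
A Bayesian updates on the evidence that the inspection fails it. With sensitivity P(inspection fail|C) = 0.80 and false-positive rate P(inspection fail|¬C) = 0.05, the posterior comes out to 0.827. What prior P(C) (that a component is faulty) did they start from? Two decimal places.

Bayes' rule in odds form gives O(C|E) = O(C)·[P(E|C)/P(E|¬C)], hence O(C) = O(C|E)/LR.
Posterior odds = 0.827/(1−0.827) = 4.7803. LR = 0.80/0.05 = 16.0000.
Prior odds = 4.7803/16.0000 = 0.2988, so P(C) = 0.2988/(1+0.2988) ≈ 0.23.

P(C) = 0.23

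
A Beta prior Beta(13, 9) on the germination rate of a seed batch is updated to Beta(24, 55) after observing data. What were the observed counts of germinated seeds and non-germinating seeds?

11 germinated seeds and 46 non-germinating seeds

Under Beta–binomial conjugacy the posterior parameters are (a+s, b+f).
Match parameters: s=24−13=11, f=55−9=46.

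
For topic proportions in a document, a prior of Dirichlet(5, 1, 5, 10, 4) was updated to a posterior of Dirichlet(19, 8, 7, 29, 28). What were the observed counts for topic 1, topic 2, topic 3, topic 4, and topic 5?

For a Dirichlet(α) prior with multinomial counts c, the posterior is Dirichlet(α + c) componentwise.
Counts are posterior − prior componentwise: 19−5=14, 8−1=7, 7−5=2, 29−10=19, 28−4=24.

counts (14, 7, 2, 19, 24)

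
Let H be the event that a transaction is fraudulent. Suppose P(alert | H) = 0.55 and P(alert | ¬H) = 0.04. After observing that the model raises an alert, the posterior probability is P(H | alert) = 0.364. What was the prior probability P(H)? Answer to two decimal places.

P(H) = 0.04

Bayes' rule in odds form gives O(H|E) = O(H)·[P(E|H)/P(E|¬H)], hence O(H) = O(H|E)/LR.
Posterior odds = 0.364/(1−0.364) = 0.5723. LR = 0.55/0.04 = 13.7500.
Prior odds = 0.5723/13.7500 = 0.0416, so P(H) = 0.0416/(1+0.0416) ≈ 0.04.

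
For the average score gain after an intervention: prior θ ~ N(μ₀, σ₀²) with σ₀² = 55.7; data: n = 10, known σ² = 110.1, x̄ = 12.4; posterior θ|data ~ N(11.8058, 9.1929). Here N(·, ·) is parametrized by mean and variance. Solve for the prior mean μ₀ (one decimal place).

μ₀ = 8.8

With known observation variance, the Normal–Normal posterior has precision τ_n = τ₀ + n/σ² and mean μ_n = (τ₀μ₀ + (n/σ²)x̄)/τ_n.
Here τ₀ = 1/55.7 = 0.017953 and τ_data = 10/110.1 = 0.090827, so τ_n = 0.108780.
Rearranging for μ₀: μ₀ = (μ_n·τ_n − τ_data·x̄)/τ₀ = (11.8058·0.108780 − 0.090827·12.4) / 0.017953 = 0.157980/0.017953 ≈ 8.8.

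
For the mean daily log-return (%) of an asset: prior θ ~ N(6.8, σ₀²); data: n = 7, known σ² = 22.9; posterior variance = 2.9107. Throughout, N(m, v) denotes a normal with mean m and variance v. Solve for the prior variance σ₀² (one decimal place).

Posterior precision equals prior precision plus data precision: 1/σ_n² = 1/σ₀² + n/σ².
So 1/σ₀² = 1/2.9107 − 7/22.9 = 0.343560 − 0.305677 = 0.037883.
Hence σ₀² = 1/0.037883 ≈ 26.4.

σ₀² = 26.4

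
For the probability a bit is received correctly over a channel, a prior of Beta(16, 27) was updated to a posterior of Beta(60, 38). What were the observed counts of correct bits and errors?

44 correct bits and 11 errors

Beta is conjugate to the binomial likelihood: posterior = Beta(a+s, b+f).
So s = 60 − 16 = 44 and f = 38 − 27 = 11.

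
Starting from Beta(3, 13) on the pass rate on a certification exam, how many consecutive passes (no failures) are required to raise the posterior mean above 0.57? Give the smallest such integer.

k = 15

After k passes and 0 failures the posterior is Beta(3+k, 13), with mean (3+k)/(3+13+k).
Set (3+k)/(16+k) > 0.57 and solve: k > (0.57·16 − 3)/(1 − 0.57) = 14.233.
The smallest integer exceeding 14.233 is 15, and checking k=15: (18)/(31) = 0.5806 > 0.57.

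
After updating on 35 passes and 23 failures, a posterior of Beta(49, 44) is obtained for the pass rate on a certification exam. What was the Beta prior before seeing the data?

Beta(14, 21)

Beta is conjugate to the binomial likelihood: posterior = Beta(α+s, β+f).
Subtract the data counts: 49−35=14, 44−23=21.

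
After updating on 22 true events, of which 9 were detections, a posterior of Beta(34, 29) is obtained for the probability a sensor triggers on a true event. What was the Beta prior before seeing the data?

Beta(25, 16)

A Beta(a, b) prior with s successes and f failures in binomial data gives a Beta(a+s, b+f) posterior.
Subtract the data counts: 34−9=25, 29−13=16.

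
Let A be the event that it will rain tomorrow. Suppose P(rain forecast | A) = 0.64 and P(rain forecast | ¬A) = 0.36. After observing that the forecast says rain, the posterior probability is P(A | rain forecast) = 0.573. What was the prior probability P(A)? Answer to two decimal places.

In odds form, posterior odds = prior odds × likelihood ratio, so prior odds = posterior odds ÷ LR.
Posterior odds = 0.573/(1−0.573) = 1.3419. LR = 0.64/0.36 = 1.7778.
Prior odds = 1.3419/1.7778 = 0.7548, so P(A) = 0.7548/(1+0.7548) ≈ 0.43.

P(A) = 0.43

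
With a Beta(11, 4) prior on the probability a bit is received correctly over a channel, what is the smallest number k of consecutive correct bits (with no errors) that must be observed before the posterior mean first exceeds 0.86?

After k correct bits and 0 errors the posterior is Beta(11+k, 4), with mean (11+k)/(11+4+k).
Set (11+k)/(15+k) > 0.86 and solve: k > (0.86·15 − 11)/(1 − 0.86) = 13.571.
The smallest integer exceeding 13.571 is 14, and checking k=14: (25)/(29) = 0.8621 > 0.86.

k = 14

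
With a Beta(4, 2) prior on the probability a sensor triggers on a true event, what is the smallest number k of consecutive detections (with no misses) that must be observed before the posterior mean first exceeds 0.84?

After k detections and 0 misses the posterior is Beta(4+k, 2), with mean (4+k)/(4+2+k).
Set (4+k)/(6+k) > 0.84 and solve: k > (0.84·6 − 4)/(1 − 0.84) = 6.500.
The smallest integer exceeding 6.500 is 7, and checking k=7: (11)/(13) = 0.8462 > 0.84.

k = 7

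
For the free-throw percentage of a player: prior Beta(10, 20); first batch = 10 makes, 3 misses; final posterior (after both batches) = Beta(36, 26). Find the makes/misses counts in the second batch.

16 makes and 3 misses

Sequential conjugate updates are equivalent to a single update on the pooled data, so total successes = posterior α − prior α and total failures = posterior β − prior β.
Total across both batches: 36−10=26 makes, 26−20=6 misses.
Subtract the first batch: 26−10=16 makes and 6−3=3 misses.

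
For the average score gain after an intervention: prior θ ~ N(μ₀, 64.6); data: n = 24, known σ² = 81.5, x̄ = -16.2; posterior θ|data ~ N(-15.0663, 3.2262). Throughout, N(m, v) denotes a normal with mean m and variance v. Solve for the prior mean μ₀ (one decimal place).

μ₀ = 6.5

With known observation variance, the Normal–Normal posterior has precision τ_n = τ₀ + n/σ² and mean μ_n = (τ₀μ₀ + (n/σ²)x̄)/τ_n.
Here τ₀ = 1/64.6 = 0.015480 and τ_data = 24/81.5 = 0.294479, so τ_n = 0.309959.
Rearranging for μ₀: μ₀ = (μ_n·τ_n − τ_data·x̄)/τ₀ = (-15.0663·0.309959 − 0.294479·-16.2) / 0.015480 = 0.100625/0.015480 ≈ 6.5.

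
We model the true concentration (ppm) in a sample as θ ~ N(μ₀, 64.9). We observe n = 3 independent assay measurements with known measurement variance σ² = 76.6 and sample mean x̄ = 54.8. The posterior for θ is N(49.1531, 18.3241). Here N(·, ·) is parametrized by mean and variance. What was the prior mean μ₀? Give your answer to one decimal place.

The posterior mean is a precision-weighted average: μ_n = (τ₀μ₀ + τ_data·x̄)/(τ₀+τ_data), with τ₀=1/σ₀² and τ_data=n/σ².
Here τ₀ = 1/64.9 = 0.015408 and τ_data = 3/76.6 = 0.039164, so τ_n = 0.054572.
Rearranging for μ₀: μ₀ = (μ_n·τ_n − τ_data·x̄)/τ₀ = (49.1531·0.054572 − 0.039164·54.8) / 0.015408 = 0.536196/0.015408 ≈ 34.8.

μ₀ = 34.8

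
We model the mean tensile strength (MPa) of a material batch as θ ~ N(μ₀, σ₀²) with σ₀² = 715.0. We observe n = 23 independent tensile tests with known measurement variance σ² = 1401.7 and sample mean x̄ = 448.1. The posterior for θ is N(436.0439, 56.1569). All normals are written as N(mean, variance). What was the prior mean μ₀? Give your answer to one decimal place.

μ₀ = 294.6

The posterior mean is a precision-weighted average: μ_n = (τ₀μ₀ + τ_data·x̄)/(τ₀+τ_data), with τ₀=1/σ₀² and τ_data=n/σ².
Here τ₀ = 1/715.0 = 0.001399 and τ_data = 23/1401.7 = 0.016409, so τ_n = 0.017808.
Rearranging for μ₀: μ₀ = (μ_n·τ_n − τ_data·x̄)/τ₀ = (436.0439·0.017808 − 0.016409·448.1) / 0.001399 = 0.412197/0.001399 ≈ 294.6.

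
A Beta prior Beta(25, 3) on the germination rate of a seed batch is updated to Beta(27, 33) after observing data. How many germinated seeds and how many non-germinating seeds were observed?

Beta is conjugate to the binomial likelihood: posterior = Beta(α+s, β+f).
Match parameters: s=27−25=2, f=33−3=30.

2 germinated seeds and 30 non-germinating seeds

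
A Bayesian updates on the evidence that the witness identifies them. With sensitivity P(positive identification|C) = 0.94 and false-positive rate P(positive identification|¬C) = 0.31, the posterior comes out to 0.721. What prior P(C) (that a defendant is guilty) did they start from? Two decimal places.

P(C) = 0.46

In odds form, posterior odds = prior odds × likelihood ratio, so prior odds = posterior odds ÷ LR.
Posterior odds = 0.721/(1−0.721) = 2.5842. LR = 0.94/0.31 = 3.0323.
Prior odds = 2.5842/3.0323 = 0.8522, so P(C) = 0.8522/(1+0.8522) ≈ 0.46.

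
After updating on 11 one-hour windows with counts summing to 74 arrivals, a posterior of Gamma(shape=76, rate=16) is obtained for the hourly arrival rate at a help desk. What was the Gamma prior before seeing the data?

A Gamma(α, β) prior (rate parametrization) on a Poisson rate with n observations summing to S gives posterior Gamma(α+S, β+n).
So α = 76 − 74 = 2 and β = 16 − 11 = 5.

Gamma(shape=2, rate=5)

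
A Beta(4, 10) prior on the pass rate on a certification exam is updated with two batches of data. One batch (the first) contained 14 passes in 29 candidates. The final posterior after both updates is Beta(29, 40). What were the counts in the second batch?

Sequential conjugate updates are equivalent to a single update on the pooled data, so total successes = posterior α − prior α and total failures = posterior β − prior β.
Total across both batches: 29−4=25 passes, 40−10=30 failures.
Subtract the first batch: 25−14=11 passes and 30−15=15 failures.

11 passes and 15 failures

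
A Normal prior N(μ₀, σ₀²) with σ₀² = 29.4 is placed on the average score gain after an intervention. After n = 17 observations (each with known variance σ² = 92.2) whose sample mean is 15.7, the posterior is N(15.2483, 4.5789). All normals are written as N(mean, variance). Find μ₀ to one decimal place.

μ₀ = 12.8

The posterior mean is a precision-weighted average: μ_n = (τ₀μ₀ + τ_data·x̄)/(τ₀+τ_data), with τ₀=1/σ₀² and τ_data=n/σ².
Here τ₀ = 1/29.4 = 0.034014 and τ_data = 17/92.2 = 0.184382, so τ_n = 0.218396.
Rearranging for μ₀: μ₀ = (μ_n·τ_n − τ_data·x̄)/τ₀ = (15.2483·0.218396 − 0.184382·15.7) / 0.034014 = 0.435370/0.034014 ≈ 12.8.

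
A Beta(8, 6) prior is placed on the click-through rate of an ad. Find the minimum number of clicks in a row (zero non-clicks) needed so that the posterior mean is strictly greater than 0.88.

After k clicks and 0 non-clicks the posterior is Beta(8+k, 6), with mean (8+k)/(8+6+k).
Set (8+k)/(14+k) > 0.88 and solve: k > (0.88·14 − 8)/(1 − 0.88) = 36.000.
The smallest integer exceeding 36.000 is 37.

k = 37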